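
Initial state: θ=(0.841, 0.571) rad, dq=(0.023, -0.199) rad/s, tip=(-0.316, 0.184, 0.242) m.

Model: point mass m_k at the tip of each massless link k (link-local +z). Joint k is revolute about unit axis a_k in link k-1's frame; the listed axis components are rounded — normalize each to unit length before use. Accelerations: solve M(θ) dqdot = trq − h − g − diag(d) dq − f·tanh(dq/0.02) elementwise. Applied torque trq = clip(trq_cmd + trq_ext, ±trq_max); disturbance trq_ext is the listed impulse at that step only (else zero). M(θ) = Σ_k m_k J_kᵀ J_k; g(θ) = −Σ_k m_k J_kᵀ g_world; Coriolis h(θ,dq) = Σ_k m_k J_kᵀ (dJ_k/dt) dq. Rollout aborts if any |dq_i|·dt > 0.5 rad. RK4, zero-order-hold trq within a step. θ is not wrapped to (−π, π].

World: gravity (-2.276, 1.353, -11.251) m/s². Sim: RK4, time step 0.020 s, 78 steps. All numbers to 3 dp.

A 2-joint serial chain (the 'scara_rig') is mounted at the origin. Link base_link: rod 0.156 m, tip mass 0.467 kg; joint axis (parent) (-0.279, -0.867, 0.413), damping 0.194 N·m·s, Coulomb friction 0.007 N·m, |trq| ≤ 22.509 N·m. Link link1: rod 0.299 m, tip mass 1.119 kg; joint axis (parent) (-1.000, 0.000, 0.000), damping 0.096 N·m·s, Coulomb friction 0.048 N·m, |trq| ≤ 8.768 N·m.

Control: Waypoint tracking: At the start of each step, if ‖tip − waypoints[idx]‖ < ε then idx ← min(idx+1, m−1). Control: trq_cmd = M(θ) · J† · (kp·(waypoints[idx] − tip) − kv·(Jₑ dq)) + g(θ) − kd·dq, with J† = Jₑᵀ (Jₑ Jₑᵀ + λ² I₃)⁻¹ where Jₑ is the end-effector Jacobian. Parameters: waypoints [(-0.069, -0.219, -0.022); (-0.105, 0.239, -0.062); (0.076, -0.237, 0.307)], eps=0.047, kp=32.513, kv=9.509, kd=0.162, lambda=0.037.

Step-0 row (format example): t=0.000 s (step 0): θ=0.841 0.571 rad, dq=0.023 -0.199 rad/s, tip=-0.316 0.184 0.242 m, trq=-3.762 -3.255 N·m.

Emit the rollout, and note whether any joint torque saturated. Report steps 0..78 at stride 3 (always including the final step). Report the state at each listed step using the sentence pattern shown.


t=0.060 s (step 3): θ=0.856 0.546 rad, dq=0.422 -0.587 rad/s, tip=-0.321 0.178 0.242 m, trq=-4.540 -3.016 N·m.
t=0.120 s (step 6): θ=0.887 0.504 rad, dq=0.616 -0.790 rad/s, tip=-0.332 0.167 0.240 m, trq=-4.939 -2.925 N·m.
t=0.180 s (step 9): θ=0.928 0.453 rad, dq=0.721 -0.927 rad/s, tip=-0.345 0.152 0.236 m, trq=-5.159 -2.885 N·m.
t=0.240 s (step 12): θ=0.973 0.393 rad, dq=0.788 -1.044 rad/s, tip=-0.358 0.134 0.231 m, trq=-5.286 -2.863 N·m.
t=0.300 s (step 15): θ=1.022 0.328 rad, dq=0.841 -1.154 rad/s, tip=-0.372 0.114 0.226 m, trq=-5.358 -2.848 N·m.
t=0.360 s (step 18): θ=1.074 0.255 rad, dq=0.889 -1.262 rad/s, tip=-0.384 0.091 0.219 m, trq=-5.391 -2.836 N·m.
t=0.420 s (step 21): θ=1.129 0.176 rad, dq=0.939 -1.368 rad/s, tip=-0.395 0.066 0.213 m, trq=-5.386 -2.828 N·m.
t=0.480 s (step 24): θ=1.187 0.091 rad, dq=0.993 -1.470 rad/s, tip=-0.404 0.039 0.205 m, trq=-5.344 -2.824 N·m.
t=0.540 s (step 27): θ=1.248 -0.000 rad, dq=1.053 -1.563 rad/s, tip=-0.410 0.009 0.197 m, trq=-5.262 -2.824 N·m.
t=0.600 s (step 30): θ=1.313 -0.096 rad, dq=1.120 -1.643 rad/s, tip=-0.413 -0.022 0.189 m, trq=-5.136 -2.830 N·m.
t=0.660 s (step 33): θ=1.383 -0.197 rad, dq=1.196 -1.706 rad/s, tip=-0.412 -0.054 0.179 m, trq=-4.963 -2.843 N·m.
t=0.720 s (step 36): θ=1.457 -0.301 rad, dq=1.280 -1.746 rad/s, tip=-0.408 -0.087 0.170 m, trq=-4.744 -2.864 N·m.
t=0.780 s (step 39): θ=1.536 -0.406 rad, dq=1.371 -1.760 rad/s, tip=-0.400 -0.119 0.159 m, trq=-4.482 -2.894 N·m.
t=0.840 s (step 42): θ=1.622 -0.511 rad, dq=1.468 -1.743 rad/s, tip=-0.388 -0.149 0.149 m, trq=-4.180 -2.935 N·m.
t=0.900 s (step 45): θ=1.713 -0.615 rad, dq=1.565 -1.695 rad/s, tip=-0.373 -0.177 0.139 m, trq=-3.847 -2.986 N·m.
t=0.960 s (step 48): θ=1.810 -0.714 rad, dq=1.655 -1.618 rad/s, tip=-0.356 -0.201 0.130 m, trq=-3.493 -3.045 N·m.
t=1.020 s (step 51): θ=1.911 -0.808 rad, dq=1.731 -1.513 rad/s, tip=-0.338 -0.222 0.122 m, trq=-3.131 -3.108 N·m.
t=1.080 s (step 54): θ=2.017 -0.896 rad, dq=1.783 -1.387 rad/s, tip=-0.319 -0.240 0.114 m, trq=-2.773 -3.168 N·m.
t=1.140 s (step 57): θ=2.125 -0.975 rad, dq=1.807 -1.247 rad/s, tip=-0.300 -0.254 0.108 m, trq=-2.430 -3.221 N·m.
t=1.200 s (step 60): θ=2.234 -1.045 rad, dq=1.803 -1.101 rad/s, tip=-0.283 -0.265 0.102 m, trq=-2.111 -3.261 N·m.
t=1.260 s (step 63): θ=2.342 -1.107 rad, dq=1.776 -0.957 rad/s, tip=-0.267 -0.273 0.098 m, trq=-1.823 -3.285 N·m.
t=1.320 s (step 66): θ=2.447 -1.161 rad, dq=1.735 -0.822 rad/s, tip=-0.254 -0.279 0.094 m, trq=-1.566 -3.292 N·m.
t=1.380 s (step 69): θ=2.550 -1.206 rad, dq=1.687 -0.698 rad/s, tip=-0.242 -0.284 0.090 m, trq=-1.340 -3.283 N·m.
t=1.440 s (step 72): θ=2.650 -1.245 rad, dq=1.636 -0.589 rad/s, tip=-0.231 -0.287 0.087 m, trq=-1.141 -3.258 N·m.
t=1.500 s (step 75): θ=2.747 -1.277 rad, dq=1.584 -0.494 rad/s, tip=-0.222 -0.290 0.083 m, trq=-0.962 -3.218 N·m.
t=1.560 s (step 78): θ=2.841 -1.304 rad, dq=1.532 -0.413 rad/s, tip=-0.214 -0.293 0.080 m.
any joint saturated: no


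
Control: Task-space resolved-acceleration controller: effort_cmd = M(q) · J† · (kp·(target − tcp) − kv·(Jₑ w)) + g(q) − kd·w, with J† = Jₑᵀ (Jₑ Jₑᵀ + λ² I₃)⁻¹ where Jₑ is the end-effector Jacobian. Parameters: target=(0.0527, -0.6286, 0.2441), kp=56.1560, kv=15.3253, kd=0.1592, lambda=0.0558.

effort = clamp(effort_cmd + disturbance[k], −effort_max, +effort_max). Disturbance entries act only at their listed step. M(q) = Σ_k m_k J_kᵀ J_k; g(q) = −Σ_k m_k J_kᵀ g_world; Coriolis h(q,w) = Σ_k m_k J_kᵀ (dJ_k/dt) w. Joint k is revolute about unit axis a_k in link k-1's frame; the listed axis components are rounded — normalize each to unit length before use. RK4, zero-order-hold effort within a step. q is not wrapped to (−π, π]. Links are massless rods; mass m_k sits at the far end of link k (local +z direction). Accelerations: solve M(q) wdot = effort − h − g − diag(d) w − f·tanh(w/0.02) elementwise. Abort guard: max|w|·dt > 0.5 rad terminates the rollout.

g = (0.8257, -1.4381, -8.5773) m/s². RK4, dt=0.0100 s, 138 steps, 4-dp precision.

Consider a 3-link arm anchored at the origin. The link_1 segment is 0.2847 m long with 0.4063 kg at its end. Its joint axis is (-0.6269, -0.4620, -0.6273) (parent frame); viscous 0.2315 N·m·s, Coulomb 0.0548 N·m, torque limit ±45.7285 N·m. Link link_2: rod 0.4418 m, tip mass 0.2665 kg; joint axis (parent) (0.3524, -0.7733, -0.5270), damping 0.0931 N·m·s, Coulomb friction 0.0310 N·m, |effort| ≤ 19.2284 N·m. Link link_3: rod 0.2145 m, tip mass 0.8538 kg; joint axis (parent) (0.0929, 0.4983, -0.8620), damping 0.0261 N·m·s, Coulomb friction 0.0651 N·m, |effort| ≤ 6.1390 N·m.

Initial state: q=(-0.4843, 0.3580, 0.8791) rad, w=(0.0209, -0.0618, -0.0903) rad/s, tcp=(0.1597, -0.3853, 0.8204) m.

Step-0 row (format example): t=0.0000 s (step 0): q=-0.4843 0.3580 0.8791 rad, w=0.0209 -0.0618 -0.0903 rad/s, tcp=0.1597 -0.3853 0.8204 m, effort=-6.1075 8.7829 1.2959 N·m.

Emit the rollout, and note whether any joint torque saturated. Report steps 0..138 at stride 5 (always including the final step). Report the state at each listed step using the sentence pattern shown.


t=0.0500 s (step 5): q=-0.4995 0.3943 0.9600 rad, w=-0.6515 1.3446 1.9620 rad/s, tcp=0.1553 -0.4062 0.8061 m, effort=0.2772 3.0016 0.1051 N·m.
t=0.1000 s (step 10): q=-0.5426 0.4779 1.0564 rad, w=-1.0210 1.9074 1.8551 rad/s, tcp=0.1443 -0.4507 0.7749 m, effort=3.0553 0.2470 -0.3254 N·m.
t=0.1500 s (step 15): q=-0.5979 0.5784 1.1441 rad, w=-1.1695 2.0708 1.6476 rad/s, tcp=0.1308 -0.4998 0.7340 m, effort=4.4400 -1.0440 -0.5744 N·m.
t=0.2000 s (step 20): q=-0.6578 0.6818 1.2211 rad, w=-1.2125 2.0466 1.4353 rad/s, tcp=0.1170 -0.5454 0.6879 m, effort=5.2049 -1.6221 -0.7268 N·m.
t=0.2500 s (step 25): q=-0.7182 0.7815 1.2879 rad, w=-1.1996 1.9304 1.2455 rad/s, tcp=0.1042 -0.5841 0.6399 m, effort=5.6624 -1.8304 -0.8194 N·m.
t=0.3000 s (step 30): q=-0.7772 0.8741 1.3460 rad, w=-1.1531 1.7692 1.0829 rad/s, tcp=0.0929 -0.6154 0.5926 m, effort=5.9407 -1.8351 -0.8703 N·m.
t=0.3500 s (step 35): q=-0.8332 0.9581 1.3965 rad, w=-1.0848 1.5885 0.9445 rad/s, tcp=0.0833 -0.6397 0.5477 m, effort=6.0990 -1.7254 -0.8902 N·m.
t=0.4000 s (step 40): q=-0.8854 1.0330 1.4406 rad, w=-1.0023 1.4041 0.8255 rad/s, tcp=0.0753 -0.6579 0.5065 m, effort=6.1715 -1.5550 -0.8876 N·m.
t=0.4500 s (step 45): q=-0.9333 1.0987 1.4792 rad, w=-0.9119 1.2259 0.7213 rad/s, tcp=0.0688 -0.6712 0.4694 m, effort=6.1833 -1.3584 -0.8691 N·m.
t=0.5000 s (step 50): q=-0.9766 1.1558 1.5129 rad, w=-0.8186 1.0600 0.6289 rad/s, tcp=0.0636 -0.6807 0.4367 m, effort=6.1542 -1.1579 -0.8408 N·m.
t=0.5500 s (step 55): q=-1.0152 1.2050 1.5422 rad, w=-0.7263 0.9099 0.5463 rad/s, tcp=0.0593 -0.6873 0.4083 m, effort=6.0999 -0.9672 -0.8073 N·m.
t=0.6000 s (step 60): q=-1.0493 1.2471 1.5676 rad, w=-0.6380 0.7769 0.4725 rad/s, tcp=0.0559 -0.6918 0.3839 m, effort=6.0324 -0.7935 -0.7722 N·m.
t=0.6500 s (step 65): q=-1.0791 1.2830 1.5895 rad, w=-0.5559 0.6608 0.4070 rad/s, tcp=0.0531 -0.6947 0.3631 m, effort=5.9598 -0.6399 -0.7378 N·m.
t=0.7000 s (step 70): q=-1.1050 1.3134 1.6084 rad, w=-0.4810 0.5607 0.3491 rad/s, tcp=0.0508 -0.6966 0.3455 m, effort=5.8879 -0.5068 -0.7056 N·m.
t=0.7500 s (step 75): q=-1.1274 1.3393 1.6245 rad, w=-0.4139 0.4751 0.2984 rad/s, tcp=0.0489 -0.6978 0.3305 m, effort=5.8200 -0.3931 -0.6764 N·m.
t=0.8000 s (step 80): q=-1.1466 1.3612 1.6383 rad, w=-0.3546 0.4024 0.2542 rad/s, tcp=0.0473 -0.6984 0.3180 m, effort=5.7579 -0.2966 -0.6504 N·m.
t=0.8500 s (step 85): q=-1.1630 1.3797 1.6501 rad, w=-0.3027 0.3407 0.2160 rad/s, tcp=0.0460 -0.6987 0.3074 m, effort=5.7024 -0.2151 -0.6277 N·m.
t=0.9000 s (step 90): q=-1.1769 1.3954 1.6600 rad, w=-0.2577 0.2885 0.1831 rad/s, tcp=0.0448 -0.6988 0.2985 m, effort=5.6536 -0.1466 -0.6081 N·m.
t=0.9500 s (step 95): q=-1.1888 1.4087 1.6684 rad, w=-0.2190 0.2444 0.1549 rad/s, tcp=0.0438 -0.6987 0.2911 m, effort=5.6112 -0.0889 -0.5912 N·m.
t=1.0000 s (step 100): q=-1.1989 1.4200 1.6756 rad, w=-0.1857 0.2072 0.1308 rad/s, tcp=0.0429 -0.6986 0.2848 m, effort=5.5747 -0.0404 -0.5768 N·m.
t=1.0500 s (step 105): q=-1.2075 1.4295 1.6816 rad, w=-0.1573 0.1758 0.1102 rad/s, tcp=0.0421 -0.6984 0.2796 m, effort=5.5434 0.0005 -0.5645 N·m.
t=1.1000 s (step 110): q=-1.2147 1.4377 1.6866 rad, w=-0.1332 0.1492 0.0927 rad/s, tcp=0.0415 -0.6982 0.2752 m, effort=5.5169 0.0350 -0.5541 N·m.
t=1.1500 s (step 115): q=-1.2209 1.4445 1.6909 rad, w=-0.1126 0.1267 0.0779 rad/s, tcp=0.0409 -0.6980 0.2715 m, effort=5.4944 0.0642 -0.5453 N·m.
t=1.2000 s (step 120): q=-1.2261 1.4504 1.6945 rad, w=-0.0952 0.1076 0.0657 rad/s, tcp=0.0403 -0.6978 0.2683 m, effort=5.4755 0.0889 -0.5380 N·m.
t=1.2500 s (step 125): q=-1.2304 1.4554 1.6975 rad, w=-0.0803 0.0913 0.0562 rad/s, tcp=0.0398 -0.6976 0.2657 m, effort=5.4595 0.1098 -0.5319 N·m.
t=1.3000 s (step 130): q=-1.2341 1.4596 1.7001 rad, w=-0.0676 0.0772 0.0492 rad/s, tcp=0.0394 -0.6974 0.2635 m, effort=5.4462 0.1275 -0.5269 N·m.
t=1.3500 s (step 135): q=-1.2372 1.4631 1.7024 rad, w=-0.0567 0.0651 0.0441 rad/s, tcp=0.0391 -0.6973 0.2617 m, effort=5.4351 0.1424 -0.5228 N·m.
t=1.3800 s (step 138): q=-1.2388 1.4650 1.7037 rad, w=-0.0510 0.0586 0.0417 rad/s, tcp=0.0389 -0.6972 0.2607 m.
any joint saturated: no


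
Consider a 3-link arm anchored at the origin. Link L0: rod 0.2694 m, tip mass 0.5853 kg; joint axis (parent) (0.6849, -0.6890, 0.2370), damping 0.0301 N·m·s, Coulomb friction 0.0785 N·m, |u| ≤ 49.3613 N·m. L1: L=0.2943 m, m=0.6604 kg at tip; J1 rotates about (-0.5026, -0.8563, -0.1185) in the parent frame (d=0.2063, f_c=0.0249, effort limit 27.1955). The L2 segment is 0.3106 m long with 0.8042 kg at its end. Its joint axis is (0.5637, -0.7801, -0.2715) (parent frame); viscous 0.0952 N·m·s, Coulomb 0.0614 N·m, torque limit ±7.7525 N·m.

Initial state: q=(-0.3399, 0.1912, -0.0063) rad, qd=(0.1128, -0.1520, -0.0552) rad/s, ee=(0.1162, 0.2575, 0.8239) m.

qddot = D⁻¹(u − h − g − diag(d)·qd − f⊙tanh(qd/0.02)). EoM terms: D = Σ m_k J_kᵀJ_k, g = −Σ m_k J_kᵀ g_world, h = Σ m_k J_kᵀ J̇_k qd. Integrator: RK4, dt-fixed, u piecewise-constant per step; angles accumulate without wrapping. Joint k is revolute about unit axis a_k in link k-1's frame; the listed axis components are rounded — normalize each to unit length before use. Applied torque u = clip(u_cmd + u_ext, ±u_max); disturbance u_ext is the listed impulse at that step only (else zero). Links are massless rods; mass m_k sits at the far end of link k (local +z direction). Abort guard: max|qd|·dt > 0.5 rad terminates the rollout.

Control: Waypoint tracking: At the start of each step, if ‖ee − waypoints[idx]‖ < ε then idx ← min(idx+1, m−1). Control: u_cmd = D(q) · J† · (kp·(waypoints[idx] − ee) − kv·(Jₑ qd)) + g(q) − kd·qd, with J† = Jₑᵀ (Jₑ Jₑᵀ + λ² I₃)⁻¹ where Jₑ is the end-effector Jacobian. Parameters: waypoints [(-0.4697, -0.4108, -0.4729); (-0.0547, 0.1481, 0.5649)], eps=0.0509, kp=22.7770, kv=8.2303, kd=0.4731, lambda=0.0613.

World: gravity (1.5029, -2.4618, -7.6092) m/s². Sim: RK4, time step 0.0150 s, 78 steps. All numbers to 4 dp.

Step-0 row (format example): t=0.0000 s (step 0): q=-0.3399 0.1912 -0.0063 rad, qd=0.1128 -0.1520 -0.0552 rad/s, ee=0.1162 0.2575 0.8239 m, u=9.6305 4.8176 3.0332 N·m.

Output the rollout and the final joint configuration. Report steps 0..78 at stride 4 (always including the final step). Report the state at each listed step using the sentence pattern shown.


t=0.0600 s (step 4): q=-0.3312 0.1913 0.0302 rad, qd=0.1079 0.1088 1.2883 rad/s, ee=0.1015 0.2475 0.8285 m, u=2.4096 2.5726 1.5119 N·m.
t=0.1200 s (step 8): q=-0.3492 0.1947 0.1941 rad, qd=-0.9192 -0.0917 4.6316 rad/s, ee=0.0690 0.2345 0.8306 m, u=-8.0777 0.1641 -0.0164 N·m.
t=0.1800 s (step 12): q=-0.4430 0.1732 0.5709 rad, qd=-1.9274 -0.5759 7.0955 rad/s, ee=0.0392 0.2258 0.8055 m, u=-0.6144 0.6315 0.1920 N·m.
t=0.2400 s (step 16): q=-0.5508 0.1343 0.9804 rad, qd=-1.5599 -0.6892 6.4868 rad/s, ee=0.0185 0.2215 0.7478 m, u=6.2540 1.3472 0.7130 N·m.
t=0.3000 s (step 20): q=-0.6223 0.0928 1.3515 rad, qd=-0.7858 -0.6802 5.9306 rad/s, ee=-0.0063 0.2125 0.6751 m, u=8.1115 1.3510 0.1793 N·m.
t=0.3600 s (step 24): q=-0.6406 0.0555 1.6934 rad, qd=0.2065 -0.5329 5.4769 rad/s, ee=-0.0399 0.1950 0.5954 m, u=8.4329 1.1157 -0.7163 N·m.
t=0.4200 s (step 28): q=-0.5938 0.0340 2.0060 rad, qd=1.3841 -0.1362 4.9193 rad/s, ee=-0.0804 0.1699 0.5138 m, u=8.4463 0.8512 -1.5027 N·m.
t=0.4800 s (step 32): q=-0.4713 0.0449 2.2782 rad, qd=2.7142 0.5450 4.1014 rad/s, ee=-0.1243 0.1378 0.4354 m, u=8.1526 0.7071 -1.8697 N·m.
t=0.5400 s (step 36): q=-0.2682 0.1042 2.4890 rad, qd=4.0356 1.4411 2.8425 rad/s, ee=-0.1705 0.0965 0.3636 m, u=6.5596 0.5949 -1.5741 N·m.
t=0.6000 s (step 40): q=0.0069 0.2124 2.6112 rad, qd=5.0679 2.0521 1.1908 rad/s, ee=-0.2202 0.0427 0.2941 m, u=2.4253 0.1334 -0.6079 N·m.
t=0.6600 s (step 44): q=0.3285 0.3301 2.6342 rad, qd=5.5609 1.6778 -0.3326 rad/s, ee=-0.2705 -0.0220 0.2156 m, u=-3.0782 -0.6251 0.5875 N·m.
t=0.7200 s (step 48): q=0.6604 0.3970 2.5839 rad, qd=5.3980 0.4959 -1.2532 rad/s, ee=-0.3118 -0.0874 0.1224 m, u=-7.7459 -0.9801 1.5135 N·m.
t=0.7800 s (step 52): q=0.9626 0.3937 2.4927 rad, qd=4.5861 -0.5016 -1.7398 rad/s, ee=-0.3376 -0.1442 0.0213 m, u=-10.9790 -0.7780 2.0931 N·m.
t=0.8400 s (step 56): q=1.2032 0.3521 2.3794 rad, qd=3.4167 -0.7709 -2.0001 rad/s, ee=-0.3475 -0.1897 -0.0753 m, u=-12.2835 -0.3792 2.3091 N·m.
t=0.9000 s (step 60): q=1.3740 0.3110 2.2575 rad, qd=2.3171 -0.5612 -2.0177 rad/s, ee=-0.3469 -0.2246 -0.1568 m, u=-11.8396 -0.0967 2.1795 N·m.
t=0.9600 s (step 64): q=1.4872 0.2860 2.1414 rad, qd=1.5039 -0.2829 -1.8230 rad/s, ee=-0.3428 -0.2507 -0.2190 m, u=-10.6849 0.0455 1.8614 N·m.
t=1.0200 s (step 68): q=1.5601 0.2755 2.0398 rad, qd=0.9626 -0.0845 -1.5618 rad/s, ee=-0.3393 -0.2703 -0.2640 m, u=-9.5513 0.1194 1.5371 N·m.
t=1.0800 s (step 72): q=1.6067 0.2742 1.9532 rad, qd=0.6174 0.0277 -1.3253 rad/s, ee=-0.3380 -0.2856 -0.2959 m, u=-8.6684 0.1772 1.2819 N·m.
t=1.1400 s (step 76): q=1.6368 0.2778 1.8794 rad, qd=0.4019 0.0870 -1.1443 rad/s, ee=-0.3388 -0.2982 -0.3187 m, u=-8.0453 0.2307 1.1030 N·m.
t=1.1700 s (step 78): q=1.6477 0.2808 1.8461 rad, qd=0.3272 0.1090 -1.0749 rad/s, ee=-0.3399 -0.3037 -0.3277 m.
final q (rad): 1.6477 0.2808 1.8461


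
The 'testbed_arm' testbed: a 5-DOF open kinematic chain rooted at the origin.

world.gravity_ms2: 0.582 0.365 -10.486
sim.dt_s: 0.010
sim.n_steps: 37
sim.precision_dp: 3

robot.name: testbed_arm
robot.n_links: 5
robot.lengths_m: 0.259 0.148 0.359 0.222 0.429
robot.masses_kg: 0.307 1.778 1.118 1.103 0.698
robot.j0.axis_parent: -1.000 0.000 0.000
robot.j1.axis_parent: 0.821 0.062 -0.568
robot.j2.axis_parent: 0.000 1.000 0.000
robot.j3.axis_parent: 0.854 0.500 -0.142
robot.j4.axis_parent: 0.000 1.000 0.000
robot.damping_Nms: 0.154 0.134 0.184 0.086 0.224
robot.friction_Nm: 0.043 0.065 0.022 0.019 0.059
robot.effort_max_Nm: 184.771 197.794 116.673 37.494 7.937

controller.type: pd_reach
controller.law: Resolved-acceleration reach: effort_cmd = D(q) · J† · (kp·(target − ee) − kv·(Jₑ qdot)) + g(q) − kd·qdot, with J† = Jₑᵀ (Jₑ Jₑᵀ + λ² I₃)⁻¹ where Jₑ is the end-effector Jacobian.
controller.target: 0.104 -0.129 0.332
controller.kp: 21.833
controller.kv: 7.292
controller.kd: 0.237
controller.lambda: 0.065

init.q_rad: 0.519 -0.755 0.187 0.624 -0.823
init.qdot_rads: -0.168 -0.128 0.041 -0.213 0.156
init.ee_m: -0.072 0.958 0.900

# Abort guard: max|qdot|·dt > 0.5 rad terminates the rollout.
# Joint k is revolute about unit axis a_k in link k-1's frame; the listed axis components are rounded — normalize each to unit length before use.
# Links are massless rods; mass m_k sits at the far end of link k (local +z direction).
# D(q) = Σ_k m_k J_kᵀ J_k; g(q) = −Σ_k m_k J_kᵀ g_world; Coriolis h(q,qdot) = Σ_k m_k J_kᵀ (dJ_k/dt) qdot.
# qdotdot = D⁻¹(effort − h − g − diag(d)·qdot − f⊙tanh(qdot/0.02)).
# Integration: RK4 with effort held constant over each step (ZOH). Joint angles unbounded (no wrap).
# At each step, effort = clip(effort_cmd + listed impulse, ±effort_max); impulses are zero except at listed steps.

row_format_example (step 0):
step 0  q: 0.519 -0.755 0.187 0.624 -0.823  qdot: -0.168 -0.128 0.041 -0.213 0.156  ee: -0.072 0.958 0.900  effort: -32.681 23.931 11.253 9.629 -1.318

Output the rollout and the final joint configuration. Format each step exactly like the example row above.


step 1  q: 0.516 -0.758 0.190 0.625 -0.827  qdot: -0.358 -0.474 0.480 0.437 -0.996  ee: -0.072 0.957 0.900  effort: -32.493 23.666 10.039 9.000 -0.960
step 2  q: 0.512 -0.764 0.196 0.632 -0.842  qdot: -0.518 -0.749 0.868 0.975 -1.957  ee: -0.072 0.954 0.899  effort: -32.934 23.794 8.796 8.459 -0.684
step 3  q: 0.506 -0.773 0.207 0.644 -0.866  qdot: -0.650 -0.950 1.209 1.416 -2.750  ee: -0.071 0.950 0.897  effort: -33.827 24.197 7.529 7.986 -0.473
step 4  q: 0.499 -0.783 0.220 0.660 -0.896  qdot: -0.759 -1.085 1.509 1.771 -3.395  ee: -0.069 0.944 0.894  effort: -35.023 24.782 6.250 7.569 -0.309
step 5  q: 0.491 -0.794 0.237 0.679 -0.933  qdot: -0.849 -1.161 1.775 2.048 -3.911  ee: -0.067 0.937 0.891  effort: -36.398 25.473 4.975 7.196 -0.181
step 6  q: 0.482 -0.806 0.256 0.701 -0.974  qdot: -0.926 -1.188 2.012 2.258 -4.320  ee: -0.065 0.929 0.887  effort: -37.853 26.210 3.721 6.856 -0.077
step 7  q: 0.473 -0.818 0.277 0.724 -1.019  qdot: -0.994 -1.175 2.223 2.404 -4.637  ee: -0.062 0.921 0.882  effort: -39.305 26.944 2.503 6.543 0.012
step 8  q: 0.462 -0.829 0.300 0.748 -1.067  qdot: -1.057 -1.129 2.413 2.492 -4.880  ee: -0.058 0.912 0.877  effort: -40.688 27.637 1.334 6.251 0.091
step 9  q: 0.451 -0.840 0.325 0.774 -1.116  qdot: -1.119 -1.058 2.586 2.525 -5.060  ee: -0.054 0.902 0.871  effort: -41.946 28.256 0.223 5.973 0.165
step 10  q: 0.440 -0.850 0.352 0.799 -1.167  qdot: -1.181 -0.968 2.743 2.502 -5.191  ee: -0.049 0.892 0.865  effort: -43.029 28.768 -0.826 5.703 0.237
step 11  q: 0.428 -0.859 0.380 0.823 -1.220  qdot: -1.244 -0.862 2.887 2.425 -5.281  ee: -0.044 0.882 0.859  effort: -43.888 29.146 -1.811 5.435 0.307
step 12  q: 0.415 -0.867 0.409 0.847 -1.273  qdot: -1.311 -0.744 3.017 2.294 -5.338  ee: -0.039 0.871 0.852  effort: -44.477 29.357 -2.734 5.164 0.375
step 13  q: 0.402 -0.874 0.440 0.869 -1.326  qdot: -1.379 -0.618 3.135 2.110 -5.368  ee: -0.033 0.860 0.845  effort: -44.749 29.370 -3.595 4.883 0.442
step 14  q: 0.387 -0.880 0.472 0.889 -1.380  qdot: -1.449 -0.484 3.239 1.874 -5.374  ee: -0.026 0.848 0.837  effort: -44.659 29.158 -4.399 4.586 0.505
step 15  q: 0.373 -0.884 0.505 0.906 -1.434  qdot: -1.518 -0.346 3.328 1.593 -5.360  ee: -0.020 0.837 0.830  effort: -44.170 28.695 -5.147 4.271 0.563
step 16  q: 0.357 -0.887 0.539 0.920 -1.487  qdot: -1.585 -0.203 3.402 1.273 -5.328  ee: -0.013 0.824 0.822  effort: -43.260 27.967 -5.842 3.934 0.614
step 17  q: 0.341 -0.888 0.573 0.931 -1.540  qdot: -1.644 -0.058 3.458 0.925 -5.279  ee: -0.005 0.812 0.814  effort: -41.927 26.972 -6.484 3.577 0.658
step 18  q: 0.324 -0.888 0.608 0.939 -1.593  qdot: -1.698 0.083 3.496 0.564 -5.212  ee: 0.002 0.799 0.807  effort: -40.194 25.727 -7.078 3.203 0.693
step 19  q: 0.307 -0.886 0.643 0.943 -1.644  qdot: -1.741 0.222 3.515 0.204 -5.130  ee: 0.010 0.785 0.799  effort: -38.110 24.262 -7.621 2.818 0.722
step 20  q: 0.289 -0.883 0.678 0.943 -1.695  qdot: -1.768 0.363 3.513 -0.138 -5.038  ee: 0.018 0.770 0.792  effort: -35.745 22.621 -8.116 2.429 0.746
step 21  q: 0.272 -0.879 0.713 0.940 -1.745  qdot: -1.778 0.503 3.489 -0.443 -4.938  ee: 0.025 0.755 0.785  effort: -33.190 20.864 -8.565 2.043 0.767
step 22  q: 0.254 -0.873 0.747 0.934 -1.794  qdot: -1.771 0.642 3.446 -0.712 -4.830  ee: 0.033 0.739 0.778  effort: -30.542 19.052 -8.972 1.672 0.787
step 23  q: 0.236 -0.866 0.782 0.926 -1.842  qdot: -1.747 0.779 3.385 -0.939 -4.716  ee: 0.041 0.723 0.772  effort: -27.886 17.241 -9.340 1.323 0.809
step 24  q: 0.219 -0.858 0.815 0.916 -1.888  qdot: -1.709 0.912 3.310 -1.123 -4.599  ee: 0.049 0.705 0.765  effort: -25.291 15.477 -9.674 1.000 0.834
step 25  q: 0.202 -0.848 0.848 0.904 -1.934  qdot: -1.660 1.041 3.222 -1.265 -4.478  ee: 0.057 0.687 0.759  effort: -22.813 13.794 -9.978 0.708 0.862
step 26  q: 0.186 -0.837 0.879 0.890 -1.978  qdot: -1.601 1.164 3.124 -1.371 -4.356  ee: 0.065 0.668 0.754  effort: -20.487 12.218 -10.255 0.447 0.895
step 27  q: 0.170 -0.825 0.910 0.876 -2.021  qdot: -1.535 1.280 3.019 -1.446 -4.232  ee: 0.072 0.649 0.748  effort: -18.333 10.760 -10.510 0.218 0.933
step 28  q: 0.155 -0.811 0.940 0.862 -2.062  qdot: -1.465 1.390 2.910 -1.495 -4.108  ee: 0.079 0.630 0.743  effort: -16.359 9.426 -10.744 0.018 0.974
step 29  q: 0.141 -0.797 0.968 0.846 -2.103  qdot: -1.392 1.492 2.797 -1.524 -3.983  ee: 0.087 0.610 0.738  effort: -14.562 8.215 -10.959 -0.153 1.019
step 30  q: 0.128 -0.782 0.996 0.831 -2.142  qdot: -1.318 1.586 2.684 -1.539 -3.858  ee: 0.093 0.590 0.733  effort: -12.935 7.121 -11.156 -0.298 1.068
step 31  q: 0.115 -0.765 1.022 0.816 -2.180  qdot: -1.244 1.672 2.571 -1.542 -3.733  ee: 0.100 0.569 0.728  effort: -11.467 6.137 -11.338 -0.421 1.118
step 32  q: 0.103 -0.748 1.047 0.800 -2.217  qdot: -1.172 1.750 2.458 -1.537 -3.609  ee: 0.106 0.549 0.724  effort: -10.144 5.253 -11.505 -0.523 1.171
step 33  q: 0.091 -0.730 1.071 0.785 -2.252  qdot: -1.101 1.820 2.348 -1.527 -3.486  ee: 0.112 0.529 0.719  effort: -8.953 4.461 -11.658 -0.607 1.225
step 34  q: 0.081 -0.712 1.094 0.770 -2.286  qdot: -1.034 1.883 2.240 -1.513 -3.364  ee: 0.118 0.509 0.715  effort: -7.880 3.751 -11.798 -0.677 1.280
step 35  q: 0.071 -0.693 1.116 0.755 -2.319  qdot: -0.970 1.937 2.135 -1.497 -3.244  ee: 0.123 0.489 0.710  effort: -6.914 3.115 -11.926 -0.733 1.336
step 36  q: 0.061 -0.673 1.137 0.740 -2.351  qdot: -0.909 1.984 2.034 -1.480 -3.126  ee: 0.128 0.469 0.706  effort: -6.042 2.544 -12.043 -0.777 1.392
step 37  q: 0.052 -0.653 1.157 0.725 -2.382  qdot: -0.852 2.022 1.936 -1.462 -3.011  ee: 0.133 0.450 0.701
final q (rad): 0.052 -0.653 1.157 0.725 -2.382


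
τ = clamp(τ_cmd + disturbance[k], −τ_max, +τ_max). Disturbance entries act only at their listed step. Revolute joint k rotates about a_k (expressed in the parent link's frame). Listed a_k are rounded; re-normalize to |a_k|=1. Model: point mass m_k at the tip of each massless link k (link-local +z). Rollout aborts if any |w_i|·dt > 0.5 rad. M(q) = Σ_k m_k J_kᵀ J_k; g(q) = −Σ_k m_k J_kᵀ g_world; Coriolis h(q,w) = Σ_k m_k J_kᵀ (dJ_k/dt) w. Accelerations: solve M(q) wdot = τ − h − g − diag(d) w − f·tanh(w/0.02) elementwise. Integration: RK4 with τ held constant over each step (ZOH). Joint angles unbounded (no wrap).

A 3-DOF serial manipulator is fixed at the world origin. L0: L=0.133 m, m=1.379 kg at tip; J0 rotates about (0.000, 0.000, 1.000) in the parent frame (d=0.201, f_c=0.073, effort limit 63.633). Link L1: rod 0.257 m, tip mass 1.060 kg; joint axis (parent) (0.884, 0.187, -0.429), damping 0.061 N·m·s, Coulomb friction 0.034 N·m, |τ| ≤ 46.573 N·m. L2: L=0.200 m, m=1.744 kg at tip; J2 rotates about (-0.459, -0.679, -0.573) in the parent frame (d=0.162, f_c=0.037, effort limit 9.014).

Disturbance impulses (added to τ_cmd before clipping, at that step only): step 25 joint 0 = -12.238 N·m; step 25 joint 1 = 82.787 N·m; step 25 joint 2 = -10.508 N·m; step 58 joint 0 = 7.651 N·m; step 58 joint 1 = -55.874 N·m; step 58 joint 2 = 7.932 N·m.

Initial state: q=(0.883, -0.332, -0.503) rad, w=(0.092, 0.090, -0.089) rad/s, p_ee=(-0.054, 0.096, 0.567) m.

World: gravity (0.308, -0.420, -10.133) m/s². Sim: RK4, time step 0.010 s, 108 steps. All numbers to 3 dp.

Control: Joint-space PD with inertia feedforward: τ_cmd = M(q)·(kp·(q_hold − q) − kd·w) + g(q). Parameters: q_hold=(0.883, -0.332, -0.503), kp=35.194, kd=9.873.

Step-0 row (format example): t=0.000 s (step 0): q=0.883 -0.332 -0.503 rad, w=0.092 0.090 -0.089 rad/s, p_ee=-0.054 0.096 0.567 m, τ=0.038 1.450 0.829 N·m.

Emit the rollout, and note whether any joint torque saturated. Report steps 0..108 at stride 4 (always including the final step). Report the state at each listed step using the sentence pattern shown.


t=0.040 s (step 4): q=0.883 -0.329 -0.504 rad, w=0.008 0.053 -0.019 rad/s, p_ee=-0.053 0.096 0.567 m, τ=0.028 1.518 0.813 N·m.
t=0.080 s (step 8): q=0.882 -0.328 -0.504 rad, w=0.015 0.029 -0.017 rad/s, p_ee=-0.052 0.095 0.567 m, τ=0.017 1.578 0.803 N·m.
t=0.120 s (step 12): q=0.882 -0.327 -0.504 rad, w=0.020 0.011 -0.017 rad/s, p_ee=-0.052 0.095 0.567 m, τ=0.009 1.627 0.795 N·m.
t=0.160 s (step 16): q=0.882 -0.327 -0.504 rad, w=0.023 0.001 -0.015 rad/s, p_ee=-0.052 0.095 0.567 m, τ=0.003 1.663 0.789 N·m.
t=0.200 s (step 20): q=0.882 -0.327 -0.504 rad, w=0.026 -0.004 -0.014 rad/s, p_ee=-0.052 0.095 0.567 m, τ=-0.001 1.688 0.784 N·m.
t=0.240 s (step 24): q=0.882 -0.327 -0.504 rad, w=0.027 -0.007 -0.013 rad/s, p_ee=-0.052 0.095 0.567 m, τ=-0.004 1.707 0.780 N·m.
t=0.280 s (step 28): q=0.785 -0.310 -0.475 rad, w=-2.059 0.645 0.039 rad/s, p_ee=-0.040 0.094 0.570 m, τ=0.873 -2.171 1.739 N·m.
t=0.320 s (step 32): q=0.749 -0.288 -0.491 rad, w=-0.223 0.422 -0.535 rad/s, p_ee=-0.027 0.092 0.571 m, τ=0.567 -1.380 1.524 N·m.
t=0.360 s (step 36): q=0.747 -0.275 -0.508 rad, w=-0.050 0.222 -0.251 rad/s, p_ee=-0.019 0.091 0.571 m, τ=0.400 -0.747 1.338 N·m.
t=0.400 s (step 40): q=0.746 -0.270 -0.514 rad, w=-0.033 0.065 -0.040 rad/s, p_ee=-0.017 0.090 0.571 m, τ=0.283 -0.193 1.192 N·m.
t=0.440 s (step 44): q=0.747 -0.269 -0.514 rad, w=0.060 -0.040 0.020 rad/s, p_ee=-0.016 0.090 0.571 m, τ=0.199 0.269 1.089 N·m.
t=0.480 s (step 48): q=0.748 -0.273 -0.512 rad, w=0.054 -0.114 0.055 rad/s, p_ee=-0.018 0.090 0.571 m, τ=0.146 0.641 1.018 N·m.
t=0.520 s (step 52): q=0.749 -0.278 -0.509 rad, w=0.051 -0.158 0.072 rad/s, p_ee=-0.021 0.091 0.570 m, τ=0.108 0.947 0.961 N·m.
t=0.560 s (step 56): q=0.750 -0.285 -0.506 rad, w=0.047 -0.179 0.080 rad/s, p_ee=-0.024 0.093 0.570 m, τ=0.081 1.194 0.914 N·m.
t=0.600 s (step 60): q=0.763 -0.310 -0.504 rad, w=0.430 -1.272 0.124 rad/s, p_ee=-0.034 0.097 0.569 m, τ=-0.622 6.044 0.127 N·m.
t=0.640 s (step 64): q=0.768 -0.352 -0.495 rad, w=0.018 -0.873 0.231 rad/s, p_ee=-0.052 0.105 0.565 m, τ=-0.442 5.401 0.240 N·m.
t=0.680 s (step 68): q=0.768 -0.381 -0.487 rad, w=0.023 -0.545 0.171 rad/s, p_ee=-0.063 0.110 0.563 m, τ=-0.314 4.800 0.329 N·m.
t=0.720 s (step 72): q=0.770 -0.397 -0.481 rad, w=0.031 -0.299 0.132 rad/s, p_ee=-0.070 0.112 0.561 m, τ=-0.214 4.258 0.404 N·m.
t=0.760 s (step 76): q=0.771 -0.405 -0.476 rad, w=0.036 -0.119 0.107 rad/s, p_ee=-0.074 0.113 0.561 m, τ=-0.136 3.780 0.465 N·m.
t=0.800 s (step 80): q=0.772 -0.407 -0.472 rad, w=0.037 0.005 0.090 rad/s, p_ee=-0.075 0.113 0.561 m, τ=-0.078 3.371 0.516 N·m.
t=0.840 s (step 84): q=0.774 -0.406 -0.469 rad, w=0.033 0.082 0.071 rad/s, p_ee=-0.075 0.113 0.561 m, τ=-0.034 3.047 0.557 N·m.
t=0.880 s (step 88): q=0.775 -0.401 -0.467 rad, w=0.029 0.129 0.056 rad/s, p_ee=-0.074 0.111 0.561 m, τ=-0.002 2.780 0.591 N·m.
t=0.920 s (step 92): q=0.776 -0.396 -0.465 rad, w=0.025 0.154 0.043 rad/s, p_ee=-0.073 0.110 0.562 m, τ=0.020 2.562 0.618 N·m.
t=0.960 s (step 96): q=0.777 -0.389 -0.463 rad, w=0.022 0.164 0.033 rad/s, p_ee=-0.070 0.109 0.563 m, τ=0.036 2.386 0.639 N·m.
t=1.000 s (step 100): q=0.778 -0.383 -0.462 rad, w=0.020 0.162 0.025 rad/s, p_ee=-0.068 0.107 0.564 m, τ=0.046 2.247 0.655 N·m.
t=1.040 s (step 104): q=0.779 -0.376 -0.461 rad, w=0.020 0.154 0.018 rad/s, p_ee=-0.066 0.106 0.564 m, τ=0.051 2.140 0.666 N·m.
t=1.080 s (step 108): q=0.779 -0.370 -0.460 rad, w=0.036 0.142 0.006 rad/s, p_ee=-0.064 0.105 0.565 m.
any joint saturated: yes


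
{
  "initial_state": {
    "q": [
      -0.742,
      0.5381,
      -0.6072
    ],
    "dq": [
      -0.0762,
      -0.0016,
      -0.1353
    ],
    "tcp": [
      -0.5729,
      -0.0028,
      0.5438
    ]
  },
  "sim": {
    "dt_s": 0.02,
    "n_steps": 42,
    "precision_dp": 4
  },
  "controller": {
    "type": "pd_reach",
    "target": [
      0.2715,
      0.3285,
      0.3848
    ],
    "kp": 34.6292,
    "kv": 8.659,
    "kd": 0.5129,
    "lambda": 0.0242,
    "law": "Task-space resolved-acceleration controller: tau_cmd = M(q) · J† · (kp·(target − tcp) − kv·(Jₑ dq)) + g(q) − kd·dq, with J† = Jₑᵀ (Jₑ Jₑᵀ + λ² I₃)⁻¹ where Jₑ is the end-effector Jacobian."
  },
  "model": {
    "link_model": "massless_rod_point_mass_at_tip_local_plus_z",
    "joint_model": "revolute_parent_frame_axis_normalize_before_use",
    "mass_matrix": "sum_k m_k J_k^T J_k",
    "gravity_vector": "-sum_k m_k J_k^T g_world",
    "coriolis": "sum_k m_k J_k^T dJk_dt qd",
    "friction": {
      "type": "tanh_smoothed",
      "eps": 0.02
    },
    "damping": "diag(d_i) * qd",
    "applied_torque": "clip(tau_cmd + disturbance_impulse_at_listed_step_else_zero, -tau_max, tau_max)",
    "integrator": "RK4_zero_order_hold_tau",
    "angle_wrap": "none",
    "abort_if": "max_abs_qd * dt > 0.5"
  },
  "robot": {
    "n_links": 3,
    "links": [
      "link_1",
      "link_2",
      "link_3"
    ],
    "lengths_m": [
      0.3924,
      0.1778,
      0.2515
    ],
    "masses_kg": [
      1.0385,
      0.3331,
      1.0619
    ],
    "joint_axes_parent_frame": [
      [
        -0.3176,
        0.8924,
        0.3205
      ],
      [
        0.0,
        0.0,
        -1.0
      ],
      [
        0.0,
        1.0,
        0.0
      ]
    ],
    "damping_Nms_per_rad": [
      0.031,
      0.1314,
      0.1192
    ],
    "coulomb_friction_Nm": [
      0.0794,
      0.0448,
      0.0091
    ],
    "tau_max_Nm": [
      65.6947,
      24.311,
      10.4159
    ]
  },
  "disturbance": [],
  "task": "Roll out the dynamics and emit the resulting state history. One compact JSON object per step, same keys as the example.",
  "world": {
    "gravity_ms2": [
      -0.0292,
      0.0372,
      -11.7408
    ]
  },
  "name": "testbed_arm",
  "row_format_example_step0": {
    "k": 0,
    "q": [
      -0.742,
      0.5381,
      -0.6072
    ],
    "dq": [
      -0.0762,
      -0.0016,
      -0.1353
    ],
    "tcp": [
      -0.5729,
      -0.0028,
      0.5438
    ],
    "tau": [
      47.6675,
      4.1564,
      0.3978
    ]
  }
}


{"k":1,"q":[-0.7239,0.5006,-0.6492],"dq":[1.8505,-3.3458,-4.0197],"tcp":[-0.5681,0.0002,0.5423],"tau":[39.139,5.3719,2.809]}
{"k":2,"q":[-0.6792,0.4548,-0.7405],"dq":[2.6485,-1.4434,-5.1221],"tcp":[-0.5525,0.0086,0.5429],"tau":[30.1679,3.7537,3.328]}
{"k":3,"q":[-0.6207,0.4359,-0.8462],"dq":[3.2213,-0.557,-5.442],"tcp":[-0.5279,0.0205,0.5471],"tau":[22.6896,2.8893,3.2529]}
{"k":4,"q":[-0.553,0.432,-0.9527],"dq":[3.5635,0.082,-5.2128],"tcp":[-0.4968,0.0335,0.5537],"tau":[16.8282,2.2157,2.9214]}
{"k":5,"q":[-0.4798,0.438,-1.0523],"dq":[3.7727,0.4717,-4.7532],"tcp":[-0.4612,0.0467,0.5618],"tau":[12.3061,1.7071,2.5681]}
{"k":6,"q":[-0.4033,0.4504,-1.1418],"dq":[3.8916,0.7321,-4.2027],"tcp":[-0.4226,0.0599,0.5705],"tau":[8.7834,1.2692,2.2663]}
{"k":7,"q":[-0.325,0.4668,-1.2201],"dq":[3.9537,0.8853,-3.6431],"tcp":[-0.3823,0.0731,0.5792],"tau":[5.981,0.8891,2.0378]}
{"k":8,"q":[-0.2458,0.4854,-1.2875],"dq":[3.9767,0.9568,-3.1102],"tcp":[-0.341,0.0865,0.5872],"tau":[3.6954,0.5534,1.8763]}
{"k":9,"q":[-0.1664,0.5047,-1.3447],"dq":[3.9703,0.967,-2.6197],"tcp":[-0.2995,0.0999,0.5941],"tau":[1.7836,0.2525,1.7679]}
{"k":10,"q":[-0.0874,0.5238,-1.3925],"dq":[3.9405,0.9317,-2.1779],"tcp":[-0.2584,0.1136,0.5997],"tau":[0.1454,-0.0208,1.6986]}
{"k":11,"q":[-0.0091,0.5418,-1.432],"dq":[3.8911,0.8637,-1.7869],"tcp":[-0.2179,0.1273,0.6036],"tau":[-1.2894,-0.2715,1.6561]}
{"k":12,"q":[0.068,0.5582,-1.4642],"dq":[3.8247,0.7735,-1.4457],"tcp":[-0.1786,0.1412,0.6059],"tau":[-2.5704,-0.5034,1.6308]}
{"k":13,"q":[0.1436,0.5727,-1.49],"dq":[3.7432,0.6698,-1.152],"tcp":[-0.1406,0.1551,0.6064],"tau":[-3.7316,-0.7192,1.6152]}
{"k":14,"q":[0.2175,0.585,-1.5105],"dq":[3.6484,0.5598,-0.9027],"tcp":[-0.1041,0.1689,0.6052],"tau":[-4.796,-0.9204,1.6037]}
{"k":15,"q":[0.2893,0.5951,-1.5263],"dq":[3.5414,0.4492,-0.6938],"tcp":[-0.0693,0.1827,0.6025],"tau":[-5.7786,-1.1077,1.5923]}
{"k":16,"q":[0.3589,0.603,-1.5384],"dq":[3.4237,0.3426,-0.5216],"tcp":[-0.0363,0.1962,0.5982],"tau":[-6.6877,-1.2813,1.5785]}
{"k":17,"q":[0.4261,0.6089,-1.5474],"dq":[3.2965,0.243,-0.382],"tcp":[-0.0051,0.2094,0.5926],"tau":[-7.5278,-1.4408,1.5609]}
{"k":18,"q":[0.4906,0.6128,-1.5538],"dq":[3.1611,0.1528,-0.2713],"tcp":[0.0241,0.2223,0.5859],"tau":[-8.2999,-1.586,1.539]}
{"k":19,"q":[0.5524,0.615,-1.5583],"dq":[3.0188,0.0732,-0.1858],"tcp":[0.0513,0.2348,0.5781],"tau":[-9.0038,-1.7162,1.513]}
{"k":20,"q":[0.6112,0.6158,-1.5614],"dq":[2.8705,0.0077,-0.122],"tcp":[0.0766,0.2467,0.5695],"tau":[-9.6381,-1.834,1.4835]}
{"k":21,"q":[0.667,0.6156,-1.5633],"dq":[2.7139,-0.0248,-0.074],"tcp":[0.1,0.2581,0.5603],"tau":[-10.2002,-1.9574,1.4502]}
{"k":22,"q":[0.7197,0.6149,-1.5644],"dq":[2.5554,-0.0479,-0.0419],"tcp":[0.1214,0.2691,0.5505],"tau":[-10.6918,-2.0665,1.4158]}
{"k":23,"q":[0.7692,0.6137,-1.5651],"dq":[2.3982,-0.071,-0.0244],"tcp":[0.141,0.2794,0.5404],"tau":[-11.1147,-2.1536,1.3824]}
{"k":24,"q":[0.8156,0.612,-1.5655],"dq":[2.2428,-0.0921,-0.0189],"tcp":[0.1588,0.2891,0.5302],"tau":[-11.4707,-2.2217,1.3511]}
{"k":25,"q":[0.8589,0.61,-1.5659],"dq":[2.09,-0.1097,-0.0224],"tcp":[0.1749,0.2982,0.5199],"tau":[-11.7627,-2.2737,1.322]}
{"k":26,"q":[0.8992,0.6077,-1.5664],"dq":[1.9406,-0.1233,-0.0325],"tcp":[0.1894,0.3066,0.5097],"tau":[-11.9949,-2.312,1.2953]}
{"k":27,"q":[0.9365,0.6051,-1.5672],"dq":[1.7953,-0.1332,-0.0474],"tcp":[0.2023,0.3143,0.4997],"tau":[-12.1719,-2.3381,1.2717]}
{"k":28,"q":[0.971,0.6024,-1.5684],"dq":[1.655,-0.1399,-0.0658],"tcp":[0.2138,0.3214,0.49],"tau":[-12.2991,-2.3538,1.2516]}
{"k":29,"q":[1.0027,0.5995,-1.5699],"dq":[1.5203,-0.1441,-0.0863],"tcp":[0.224,0.3277,0.4807],"tau":[-12.382,-2.3605,1.2352]}
{"k":30,"q":[1.0318,0.5966,-1.5718],"dq":[1.3916,-0.1463,-0.1077],"tcp":[0.2329,0.3335,0.4718],"tau":[-12.4262,-2.3594,1.2224]}
{"k":31,"q":[1.0584,0.5937,-1.5742],"dq":[1.2694,-0.1469,-0.129],"tcp":[0.2408,0.3386,0.4635],"tau":[-12.4372,-2.3518,1.213]}
{"k":32,"q":[1.0826,0.5908,-1.577],"dq":[1.1538,-0.1466,-0.1496],"tcp":[0.2476,0.3431,0.4556],"tau":[-12.4201,-2.3387,1.2068]}
{"k":33,"q":[1.1046,0.5879,-1.5802],"dq":[1.0451,-0.1456,-0.1688],"tcp":[0.2535,0.3471,0.4483],"tau":[-12.3798,-2.3211,1.2035]}
{"k":34,"q":[1.1245,0.585,-1.5837],"dq":[0.9432,-0.1442,-0.1861],"tcp":[0.2586,0.3505,0.4415],"tau":[-12.3208,-2.3001,1.2028]}
{"k":35,"q":[1.1424,0.5821,-1.5876],"dq":[0.8482,-0.1426,-0.2014],"tcp":[0.2629,0.3535,0.4353],"tau":[-12.247,-2.2762,1.2043]}
{"k":36,"q":[1.1585,0.5793,-1.5918],"dq":[0.7599,-0.1409,-0.2145],"tcp":[0.2666,0.356,0.4296],"tau":[-12.162,-2.2504,1.2079]}
{"k":37,"q":[1.1728,0.5765,-1.5962],"dq":[0.6782,-0.1392,-0.2254],"tcp":[0.2697,0.3581,0.4244],"tau":[-12.0689,-2.2232,1.2131]}
{"k":38,"q":[1.1857,0.5737,-1.6008],"dq":[0.6028,-0.1375,-0.234],"tcp":[0.2723,0.3598,0.4197],"tau":[-11.9703,-2.1951,1.2198]}
{"k":39,"q":[1.197,0.571,-1.6055],"dq":[0.5337,-0.136,-0.2405],"tcp":[0.2744,0.3612,0.4155],"tau":[-11.8685,-2.1667,1.2277]}
{"k":40,"q":[1.2071,0.5683,-1.6104],"dq":[0.4704,-0.1345,-0.245],"tcp":[0.2762,0.3623,0.4117],"tau":[-11.7653,-2.1382,1.2365]}
{"k":41,"q":[1.2159,0.5656,-1.6153],"dq":[0.4127,-0.133,-0.2477],"tcp":[0.2776,0.3631,0.4083],"tau":[-11.6625,-2.1101,1.2462]}
{"k":42,"q":[1.2236,0.563,-1.6203],"dq":[0.3603,-0.1315,-0.2487],"tcp":[0.2787,0.3636,0.4054]}


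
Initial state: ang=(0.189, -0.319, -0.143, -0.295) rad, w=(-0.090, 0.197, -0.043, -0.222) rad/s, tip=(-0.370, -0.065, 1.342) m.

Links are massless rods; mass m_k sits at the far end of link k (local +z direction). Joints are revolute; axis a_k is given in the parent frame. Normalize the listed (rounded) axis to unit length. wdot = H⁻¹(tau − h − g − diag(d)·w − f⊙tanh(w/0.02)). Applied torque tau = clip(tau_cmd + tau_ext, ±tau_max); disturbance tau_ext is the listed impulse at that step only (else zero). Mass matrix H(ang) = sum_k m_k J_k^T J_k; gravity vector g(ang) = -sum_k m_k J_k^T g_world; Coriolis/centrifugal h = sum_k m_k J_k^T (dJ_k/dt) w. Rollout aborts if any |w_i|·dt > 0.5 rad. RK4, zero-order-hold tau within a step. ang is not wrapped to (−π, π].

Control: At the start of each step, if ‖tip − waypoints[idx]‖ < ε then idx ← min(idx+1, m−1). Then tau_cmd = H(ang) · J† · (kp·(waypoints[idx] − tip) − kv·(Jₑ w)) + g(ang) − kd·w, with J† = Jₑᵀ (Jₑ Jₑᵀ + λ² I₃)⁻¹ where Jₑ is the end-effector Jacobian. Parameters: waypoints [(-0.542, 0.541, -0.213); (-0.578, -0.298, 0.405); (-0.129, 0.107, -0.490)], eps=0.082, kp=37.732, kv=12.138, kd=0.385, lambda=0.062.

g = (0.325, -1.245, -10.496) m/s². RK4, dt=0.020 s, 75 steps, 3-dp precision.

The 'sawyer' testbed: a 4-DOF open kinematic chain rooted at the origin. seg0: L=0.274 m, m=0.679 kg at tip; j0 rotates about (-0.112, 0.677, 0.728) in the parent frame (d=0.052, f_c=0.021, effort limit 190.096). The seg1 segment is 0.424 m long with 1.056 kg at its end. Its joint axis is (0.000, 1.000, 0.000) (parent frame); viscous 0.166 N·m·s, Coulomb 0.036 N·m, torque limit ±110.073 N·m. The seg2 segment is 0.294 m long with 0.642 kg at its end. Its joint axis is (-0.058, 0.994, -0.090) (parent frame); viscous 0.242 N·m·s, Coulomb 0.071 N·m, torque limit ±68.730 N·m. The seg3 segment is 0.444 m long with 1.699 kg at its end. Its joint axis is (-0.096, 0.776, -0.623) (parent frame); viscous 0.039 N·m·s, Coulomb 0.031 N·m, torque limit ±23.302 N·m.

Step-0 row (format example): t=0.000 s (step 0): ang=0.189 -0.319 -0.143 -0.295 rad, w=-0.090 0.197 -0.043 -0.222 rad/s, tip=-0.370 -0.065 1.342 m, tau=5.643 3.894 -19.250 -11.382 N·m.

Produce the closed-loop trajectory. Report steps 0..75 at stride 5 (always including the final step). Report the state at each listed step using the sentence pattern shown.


t=0.100 s (step 5): ang=-0.069 0.333 -0.860 -0.398 rad, w=-1.696 6.154 -8.685 0.203 rad/s, tip=-0.390 -0.085 1.210 m, tau=-18.876 -16.495 -10.374 -2.139 N·m.
t=0.200 s (step 10): ang=-0.287 0.928 -1.672 -0.332 rad, w=-2.768 5.905 -7.413 0.934 rad/s, tip=-0.430 -0.104 0.913 m, tau=-8.111 -4.405 7.796 5.843 N·m.
t=0.300 s (step 15): ang=-0.601 1.498 -2.303 -0.277 rad, w=-3.488 5.500 -5.120 -0.056 rad/s, tip=-0.480 -0.060 0.590 m, tau=3.141 0.926 18.431 9.839 N·m.
t=0.400 s (step 20): ang=-0.984 2.028 -2.692 -0.347 rad, w=-4.177 5.016 -2.644 -1.308 rad/s, tip=-0.514 0.046 0.320 m, tau=10.685 2.031 20.995 10.766 N·m.
t=0.500 s (step 25): ang=-1.431 2.458 -2.835 -0.503 rad, w=-4.792 3.416 -0.231 -1.588 rad/s, tip=-0.515 0.185 0.133 m, tau=12.725 0.333 19.296 9.758 N·m.
t=0.600 s (step 30): ang=-1.923 2.693 -2.770 -0.609 rad, w=-4.815 1.245 1.308 -0.403 rad/s, tip=-0.485 0.305 0.025 m, tau=11.654 -0.483 14.902 7.914 N·m.
t=0.700 s (step 35): ang=-2.335 2.717 -2.614 -0.612 rad, w=-3.269 -0.582 1.706 0.049 rad/s, tip=-0.460 0.384 -0.037 m, tau=10.143 -0.092 9.409 6.088 N·m.
t=0.800 s (step 40): ang=-2.585 2.625 -2.445 -0.618 rad, w=-1.888 -1.040 1.633 -0.150 rad/s, tip=-0.458 0.436 -0.078 m, tau=9.383 0.748 5.015 4.454 N·m.
t=0.900 s (step 45): ang=-2.737 2.535 -2.297 -0.631 rad, w=-1.255 -0.694 1.308 -0.056 rad/s, tip=-0.470 0.474 -0.107 m, tau=8.997 0.515 2.299 3.296 N·m.
t=1.000 s (step 50): ang=-2.846 2.487 -2.185 -0.629 rad, w=-0.940 -0.298 0.950 0.089 rad/s, tip=-0.486 0.500 -0.130 m, tau=8.753 -0.437 0.711 2.654 N·m.
t=1.100 s (step 55): ang=-2.928 2.470 -2.105 -0.615 rad, w=-0.713 -0.078 0.655 0.178 rad/s, tip=-0.500 0.516 -0.149 m, tau=60.084 40.006 17.243 9.838 N·m.
t=1.200 s (step 60): ang=-2.642 2.585 -2.257 -0.702 rad, w=5.534 1.462 -2.364 -1.919 rad/s, tip=-0.521 0.412 -0.087 m, tau=14.903 4.695 6.193 5.866 N·m.
t=1.300 s (step 65): ang=-2.021 2.665 -2.434 -0.894 rad, w=5.734 0.201 -0.779 -1.587 rad/s, tip=-0.551 0.223 0.033 m, tau=1.259 -4.791 1.414 4.385 N·m.
t=1.400 s (step 70): ang=-1.624 2.665 -2.395 -1.012 rad, w=2.261 -0.083 1.292 -0.773 rad/s, tip=-0.561 0.051 0.156 m, tau=-1.208 -7.718 -0.120 3.633 N·m.
t=1.500 s (step 75): ang=-1.509 2.652 -2.236 -1.050 rad, w=0.359 -0.167 1.665 -0.027 rad/s, tip=-0.552 -0.068 0.253 m.
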